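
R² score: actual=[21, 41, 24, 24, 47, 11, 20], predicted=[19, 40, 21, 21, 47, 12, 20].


ȳ = 26.8571
SS_res = Σ(y-ŷ)² = 24
SS_tot = Σ(y-ȳ)² = 954.86
R² = 1 - SS_res/SS_tot = 1 - 0.0251 = 0.9749

0.9749


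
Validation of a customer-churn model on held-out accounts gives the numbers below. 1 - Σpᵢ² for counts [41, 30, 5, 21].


Probabilities: [41/97, 30/97, 5/97, 21/97] ≈ [0.4227, 0.3093, 0.0515, 0.2165]
Σpᵢ² = (1681 + 900 + 25 + 441)/97² = 3047/9409
Gini = 1 - Σpᵢ² = 1 - 3047/9409 = 0.6762

0.6762


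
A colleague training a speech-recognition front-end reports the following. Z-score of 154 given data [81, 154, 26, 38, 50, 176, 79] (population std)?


μ = 86.2857, σ = 53.4488
z = (154 - 86.2857)/53.4488 = 1.2669

1.2669


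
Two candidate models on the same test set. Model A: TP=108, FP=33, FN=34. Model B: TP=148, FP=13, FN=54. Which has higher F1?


Model A: P=108/141=0.766, R=108/142=0.7606, F1=2PR/(P+R)=2TP/(2TP+FP+FN)=216/283=0.7633
Model B: P=148/161=0.9193, R=148/202=0.7327, F1=2PR/(P+R)=2TP/(2TP+FP+FN)=296/363=0.8154
0.7633 < 0.8154 → Model B

Model B


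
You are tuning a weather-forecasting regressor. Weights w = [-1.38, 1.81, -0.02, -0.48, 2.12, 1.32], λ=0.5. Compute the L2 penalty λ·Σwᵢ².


‖w‖₂² = (-1.38)² + (1.81)² + (-0.02)² + (-0.48)² + (2.12)² + (1.32)²
     = 1.9044 + 3.2761 + 0.0004 + 0.2304 + 4.4944 + 1.7424
     = 11.6481
λ·‖w‖₂² = 0.5·11.6481 = 5.82405

5.82405


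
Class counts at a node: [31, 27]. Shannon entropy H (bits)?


Probabilities: [31/58, 27/58] ≈ [0.5345, 0.4655]
H = -((31/58)·log₂(31/58) + (27/58)·log₂(27/58))
  = 0.9966 bits

0.9966 bits


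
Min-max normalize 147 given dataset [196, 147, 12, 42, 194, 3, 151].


min=3, max=196
(147-3)/(196-3) = 144/193 = 0.7461

0.7461


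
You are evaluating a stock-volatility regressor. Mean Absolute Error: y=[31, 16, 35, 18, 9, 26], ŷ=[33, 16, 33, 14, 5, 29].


Absolute errors: |31-33|=2, |16-16|=0, |35-33|=2, |18-14|=4, |9-5|=4, |26-29|=3
Sum = 15
MAE = 15/6 = 5/2

5/2


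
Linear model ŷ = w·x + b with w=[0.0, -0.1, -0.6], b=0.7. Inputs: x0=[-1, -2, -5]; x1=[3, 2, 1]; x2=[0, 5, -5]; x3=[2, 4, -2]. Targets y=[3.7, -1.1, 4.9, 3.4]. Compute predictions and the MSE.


ŷ0 = (0.0)·(-1) + (-0.1)·(-2) + (-0.6)·(-5) + 0.7 = 3.9
ŷ1 = (0.0)·(3) + (-0.1)·(2) + (-0.6)·(1) + 0.7 = -0.1
ŷ2 = (0.0)·(0) + (-0.1)·(5) + (-0.6)·(-5) + 0.7 = 3.2
ŷ3 = (0.0)·(2) + (-0.1)·(4) + (-0.6)·(-2) + 0.7 = 1.5
errors² = [0.04, 1.0, 2.89, 3.61]
MSE = 7.5400/4 = 1.885

1.885


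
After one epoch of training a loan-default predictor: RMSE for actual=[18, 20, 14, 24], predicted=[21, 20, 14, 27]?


MSE = 18/4 = 4.5
RMSE = √(18/4) = 2.1213

2.1213


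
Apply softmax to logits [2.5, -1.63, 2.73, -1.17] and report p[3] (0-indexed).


Exponentials: e^2.5=12.1825, e^-1.63=0.1959, e^2.73=15.3329, e^-1.17=0.3104
Sum = 28.0217
Softmax = [0.4348, 0.007, 0.5472, 0.0111]
p[3] = 0.3104/28.0217 = 0.0111

0.0111


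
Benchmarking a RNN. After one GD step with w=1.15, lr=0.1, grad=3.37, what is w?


w_new = w - α·∇
= 1.15 - 0.1·3.37
= 1.15 - 0.337
= 0.813

0.813


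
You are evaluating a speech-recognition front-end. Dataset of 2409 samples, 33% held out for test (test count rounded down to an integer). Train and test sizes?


Test = ⌊2409·33/100⌋ = 794
Train = 2409 - 794 = 1615

Train: 1615, Test: 794


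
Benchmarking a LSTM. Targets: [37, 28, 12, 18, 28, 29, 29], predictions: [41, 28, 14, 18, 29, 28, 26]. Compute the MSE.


Squared errors: (37-41)²=16, (28-28)²=0, (12-14)²=4, (18-18)²=0, (28-29)²=1, (29-28)²=1, (29-26)²=9
Sum = 31
MSE = 31/7 = 31/7

31/7


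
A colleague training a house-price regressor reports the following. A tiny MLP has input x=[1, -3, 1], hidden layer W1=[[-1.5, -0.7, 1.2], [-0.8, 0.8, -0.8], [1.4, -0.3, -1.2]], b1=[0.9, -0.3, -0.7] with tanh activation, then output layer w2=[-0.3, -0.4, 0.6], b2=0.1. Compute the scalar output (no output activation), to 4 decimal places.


z1[0] = (-1.5)·(1) + (-0.7)·(-3) + (1.2)·(1) + 0.9 = 2.7
z1[1] = (-0.8)·(1) + (0.8)·(-3) + (-0.8)·(1) - 0.3 = -4.3
z1[2] = (1.4)·(1) + (-0.3)·(-3) + (-1.2)·(1) - 0.7 = 0.4
h = tanh(z1) = [0.991, -0.9996, 0.3799]
output = (-0.3)·(0.991) + (-0.4)·(-0.9996) + (0.6)·(0.3799) + 0.1 = 0.4305

0.4305


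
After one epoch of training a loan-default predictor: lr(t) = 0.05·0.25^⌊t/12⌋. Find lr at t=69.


n_drops = ⌊69/12⌋ = 5
lr = 0.05·0.25^5 = 0.05·0.0009765625 = 0.000048828125

0.000048828125


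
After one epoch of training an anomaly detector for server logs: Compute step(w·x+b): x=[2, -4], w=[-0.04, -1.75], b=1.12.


z = (2)·(-0.04) + (-4)·(-1.75) + 1.12
  = 8.04
step(z) = 1 (z≥0)

1


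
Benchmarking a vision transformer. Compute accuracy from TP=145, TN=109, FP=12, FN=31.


Accuracy = (TP+TN)/(TP+TN+FP+FN)
= (145+109)/(297)
= 254/297 = 85.52%

85.52%


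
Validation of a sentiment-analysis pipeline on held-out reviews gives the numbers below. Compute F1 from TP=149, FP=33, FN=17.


Precision = 149/182 = 0.8187
Recall = 149/166 = 0.8976
F1 = 2·P·R/(P+R) = 2·TP/(2·TP+FP+FN) = 298/(298+33+17) = 298/348 = 0.8563

0.8563


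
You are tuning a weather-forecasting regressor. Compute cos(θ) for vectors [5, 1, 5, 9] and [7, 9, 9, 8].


A·B = 5·7 + 1·9 + 5·9 + 9·8 = 161
‖A‖ = √132 = 11.4891, ‖B‖ = √275 = 16.5831
cos = 161/(√132·√275) = 161/√36300 = 0.845

0.845


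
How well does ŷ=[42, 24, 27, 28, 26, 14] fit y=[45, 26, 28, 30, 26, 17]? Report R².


ȳ = 28.6667
SS_res = Σ(y-ŷ)² = 27
SS_tot = Σ(y-ȳ)² = 419.33
R² = 1 - SS_res/SS_tot = 1 - 0.0644 = 0.9356

0.9356


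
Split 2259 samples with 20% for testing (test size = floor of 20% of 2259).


Test = ⌊2259·20/100⌋ = 451
Train = 2259 - 451 = 1808

Train: 1808, Test: 451


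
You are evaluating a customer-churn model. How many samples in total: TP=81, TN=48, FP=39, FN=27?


Total = TP + TN + FP + FN
= 81 + 48 + 39 + 27
= 195
(Predicted positive: 120, predicted negative: 75)

195


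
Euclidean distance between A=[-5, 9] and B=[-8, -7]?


d = √((-5+ 8)² + (9+ 7)²)
  = √(9 + 256)
  = √265 = 16.2788

16.2788


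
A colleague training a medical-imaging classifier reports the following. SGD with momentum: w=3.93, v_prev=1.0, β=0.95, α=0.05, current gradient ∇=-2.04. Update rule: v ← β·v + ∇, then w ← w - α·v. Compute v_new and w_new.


v_new = 0.95·1.0 - 2.04 = 0.95 - 2.04 = -1.09
w_new = 3.93 - 0.05·-1.09 = 3.93 + 0.0545 = 3.9845

v_new=-1.09, w_new=3.9845


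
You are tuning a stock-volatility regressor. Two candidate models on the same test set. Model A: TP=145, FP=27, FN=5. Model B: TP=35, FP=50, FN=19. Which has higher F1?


Model A: P=145/172=0.843, R=145/150=0.9667, F1=2PR/(P+R)=2TP/(2TP+FP+FN)=290/322=0.9006
Model B: P=35/85=0.4118, R=35/54=0.6481, F1=2PR/(P+R)=2TP/(2TP+FP+FN)=70/139=0.5036
0.9006 > 0.5036 → Model A

Model A


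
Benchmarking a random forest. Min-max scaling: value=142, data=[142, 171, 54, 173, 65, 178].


min=54, max=178
(142-54)/(178-54) = 88/124 = 0.7097

0.7097


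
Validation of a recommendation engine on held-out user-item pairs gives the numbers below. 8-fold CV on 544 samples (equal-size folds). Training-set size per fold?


Fold size = 544/8 = 68
Training per fold = 544 - 68 = 476

476


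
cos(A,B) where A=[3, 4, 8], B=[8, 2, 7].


A·B = 3·8 + 4·2 + 8·7 = 88
‖A‖ = √89 = 9.434, ‖B‖ = √117 = 10.8167
cos = 88/(√89·√117) = 88/√10413 = 0.8624

0.8624


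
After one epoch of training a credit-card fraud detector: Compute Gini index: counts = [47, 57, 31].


Probabilities: [47/135, 57/135, 31/135] ≈ [0.3481, 0.4222, 0.2296]
Σpᵢ² = (2209 + 3249 + 961)/135² = 6419/18225
Gini = 1 - Σpᵢ² = 1 - 6419/18225 = 0.6478

0.6478


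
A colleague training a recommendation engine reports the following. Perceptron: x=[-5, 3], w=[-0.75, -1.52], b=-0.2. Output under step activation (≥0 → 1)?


z = (-5)·(-0.75) + (3)·(-1.52) - 0.2
  = -1.01
step(z) = 0 (z<0)

0


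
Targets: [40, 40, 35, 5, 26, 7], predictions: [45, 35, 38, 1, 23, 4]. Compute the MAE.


Absolute errors: |40-45|=5, |40-35|=5, |35-38|=3, |5-1|=4, |26-23|=3, |7-4|=3
Sum = 23
MAE = 23/6 = 23/6

23/6


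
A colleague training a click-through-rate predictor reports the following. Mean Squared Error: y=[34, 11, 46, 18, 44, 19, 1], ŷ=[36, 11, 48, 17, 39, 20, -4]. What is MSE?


Squared errors: (34-36)²=4, (11-11)²=0, (46-48)²=4, (18-17)²=1, (44-39)²=25, (19-20)²=1, (1+ 4)²=25
Sum = 60
MSE = 60/7 = 60/7

60/7


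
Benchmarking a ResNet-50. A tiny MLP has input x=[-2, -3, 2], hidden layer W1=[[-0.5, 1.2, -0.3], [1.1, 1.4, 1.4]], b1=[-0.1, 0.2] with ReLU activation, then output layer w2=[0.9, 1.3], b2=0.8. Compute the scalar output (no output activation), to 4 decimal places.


z1[0] = (-0.5)·(-2) + (1.2)·(-3) + (-0.3)·(2) - 0.1 = -3.3
z1[1] = (1.1)·(-2) + (1.4)·(-3) + (1.4)·(2) + 0.2 = -3.4
h = ReLU(z1) = [0.0, 0.0]
output = (0.9)·(0.0) + (1.3)·(0.0) + 0.8 = 0.8

0.8


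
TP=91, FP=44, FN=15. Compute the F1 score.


Precision = 91/135 = 0.6741
Recall = 91/106 = 0.8585
F1 = 2·P·R/(P+R) = 2·TP/(2·TP+FP+FN) = 182/(182+44+15) = 182/241 = 0.7552

0.7552


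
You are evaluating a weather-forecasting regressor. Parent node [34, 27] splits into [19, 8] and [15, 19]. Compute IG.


Parent = [34, 27], H_parent = 0.9905
H_left = 0.8767 (n=27), H_right = 0.99 (n=34)
H_children = (27/61)·0.8767 + (34/61)·0.99 = 0.9399
IG = 0.9905 - 0.9399 = 0.0506

0.0506


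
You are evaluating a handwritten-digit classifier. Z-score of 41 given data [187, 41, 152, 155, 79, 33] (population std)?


μ = 107.8333, σ = 59.639
z = (41 - 107.8333)/59.639 = -1.1206

-1.1206


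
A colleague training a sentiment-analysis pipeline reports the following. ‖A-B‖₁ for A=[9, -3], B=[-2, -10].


d = |9+ 2| + |-3+ 10|
  = 11 + 7
  = 18

18


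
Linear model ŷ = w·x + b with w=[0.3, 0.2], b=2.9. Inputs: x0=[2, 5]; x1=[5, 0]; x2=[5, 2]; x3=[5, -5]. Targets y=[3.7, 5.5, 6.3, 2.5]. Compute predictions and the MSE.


ŷ0 = (0.3)·(2) + (0.2)·(5) + 2.9 = 4.5
ŷ1 = (0.3)·(5) + (0.2)·(0) + 2.9 = 4.4
ŷ2 = (0.3)·(5) + (0.2)·(2) + 2.9 = 4.8
ŷ3 = (0.3)·(5) + (0.2)·(-5) + 2.9 = 3.4
errors² = [0.64, 1.21, 2.25, 0.81]
MSE = 4.9100/4 = 1.2275

1.2275


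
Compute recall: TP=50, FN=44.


Recall = TP/(TP+FN)
= 50/(50+44)
= 50/94 = 53.19%

53.19%


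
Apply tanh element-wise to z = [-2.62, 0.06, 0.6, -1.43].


tanh(-2.62) = -0.9895
tanh(0.06) = 0.0599
tanh(0.6) = 0.537
tanh(-1.43) = -0.8917
result = [-0.9895, 0.0599, 0.537, -0.8917]

[-0.9895, 0.0599, 0.537, -0.8917]


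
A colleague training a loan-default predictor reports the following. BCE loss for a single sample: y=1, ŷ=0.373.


BCE = -[y·ln(p) + (1-y)·ln(1-p)]
= -1·ln(0.373) - 0
= -ln(0.373) = 0.9862

0.9862


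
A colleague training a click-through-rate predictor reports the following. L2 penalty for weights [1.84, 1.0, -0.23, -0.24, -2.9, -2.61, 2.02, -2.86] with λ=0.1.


‖w‖₂² = (1.84)² + (1.0)² + (-0.23)² + (-0.24)² + (-2.9)² + (-2.61)² + (2.02)² + (-2.86)²
     = 3.3856 + 1 + 0.0529 + 0.0576 + 8.41 + 6.8121 + 4.0804 + 8.1796
     = 31.9782
λ·‖w‖₂² = 0.1·31.9782 = 3.19782

3.19782


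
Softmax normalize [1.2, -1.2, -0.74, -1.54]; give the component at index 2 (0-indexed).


Exponentials: e^1.2=3.3201, e^-1.2=0.3012, e^-0.74=0.4771, e^-1.54=0.2144
Sum = 4.3128
Softmax = [0.7698, 0.0698, 0.1106, 0.0497]
p[2] = 0.4771/4.3128 = 0.1106

0.1106


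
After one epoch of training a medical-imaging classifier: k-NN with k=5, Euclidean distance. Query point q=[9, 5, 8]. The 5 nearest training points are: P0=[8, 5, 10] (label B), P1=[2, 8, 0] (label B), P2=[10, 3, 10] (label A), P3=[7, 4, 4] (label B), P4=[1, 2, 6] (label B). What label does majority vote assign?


d(q,P0) = 2.2361  (label B)
d(q,P1) = 11.0454  (label B)
d(q,P2) = 3.0  (label A)
d(q,P3) = 4.5826  (label B)
d(q,P4) = 8.775  (label B)
Votes: A=1, B=4
Majority → B

B


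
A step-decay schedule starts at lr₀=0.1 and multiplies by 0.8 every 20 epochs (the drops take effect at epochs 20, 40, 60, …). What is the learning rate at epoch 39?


n_drops = ⌊39/20⌋ = 1
lr = 0.1·0.8^1 = 0.1·0.8 = 0.08

0.08


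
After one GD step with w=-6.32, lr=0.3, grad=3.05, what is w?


w_new = w - α·∇
= -6.32 - 0.3·3.05
= -6.32 - 0.915
= -7.235

-7.235


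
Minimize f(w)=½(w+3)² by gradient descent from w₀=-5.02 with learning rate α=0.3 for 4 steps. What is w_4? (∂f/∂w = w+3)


step 1: grad = -5.02+3 = -2.02; w = -5.02 - 0.3·(-2.02) = -4.414
step 2: grad = -4.414+3 = -1.414; w = -4.414 - 0.3·(-1.414) = -3.9898
step 3: grad = -3.9898+3 = -0.9898; w = -3.9898 - 0.3·(-0.9898) = -3.69286
step 4: grad = -3.69286+3 = -0.69286; w = -3.69286 - 0.3·(-0.69286) = -3.485002

-3.485002


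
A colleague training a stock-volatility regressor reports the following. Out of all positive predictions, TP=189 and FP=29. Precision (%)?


Precision = TP/(TP+FP)
= 189/(189+29)
= 189/218 = 86.7%

86.7%


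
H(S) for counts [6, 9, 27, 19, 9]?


Probabilities: [6/70, 9/70, 27/70, 19/70, 9/70] ≈ [0.0857, 0.1286, 0.3857, 0.2714, 0.1286]
H = -((6/70)·log₂(6/70) + (9/70)·log₂(9/70) + (27/70)·log₂(27/70) + (19/70)·log₂(19/70) + (9/70)·log₂(9/70))
  = 2.1056 bits

2.1056 bits


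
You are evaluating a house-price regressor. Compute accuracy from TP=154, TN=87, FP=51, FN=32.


Accuracy = (TP+TN)/(TP+TN+FP+FN)
= (154+87)/(324)
= 241/324 = 74.38%

74.38%


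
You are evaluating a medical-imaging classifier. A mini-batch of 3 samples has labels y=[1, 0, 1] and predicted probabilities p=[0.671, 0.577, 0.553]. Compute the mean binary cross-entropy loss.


L[0] = -ln(0.671) = 0.399
L[1] = -ln(1-0.577) = -ln(0.423) = 0.8604
L[2] = -ln(0.553) = 0.5924
mean = (0.399 + 0.8604 + 0.5924)/3 = 0.6173

0.6173


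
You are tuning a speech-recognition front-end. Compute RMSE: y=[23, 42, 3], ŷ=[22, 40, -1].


MSE = 21/3 = 7
RMSE = √(21/3) = 2.6458

2.6458


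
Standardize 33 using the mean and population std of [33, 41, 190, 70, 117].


μ = 90.2, σ = 57.9289
z = (33 - 90.2)/57.9289 = -0.9874

-0.9874


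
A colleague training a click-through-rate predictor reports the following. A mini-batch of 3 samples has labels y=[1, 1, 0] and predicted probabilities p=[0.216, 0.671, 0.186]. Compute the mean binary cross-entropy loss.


L[0] = -ln(0.216) = 1.5325
L[1] = -ln(0.671) = 0.399
L[2] = -ln(1-0.186) = -ln(0.814) = 0.2058
mean = (1.5325 + 0.399 + 0.2058)/3 = 0.7124

0.7124


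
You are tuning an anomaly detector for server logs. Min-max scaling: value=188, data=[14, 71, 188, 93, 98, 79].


min=14, max=188
(188-14)/(188-14) = 174/174 = 1.0

1.0


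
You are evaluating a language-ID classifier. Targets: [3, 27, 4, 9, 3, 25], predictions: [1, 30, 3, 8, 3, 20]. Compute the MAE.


Absolute errors: |3-1|=2, |27-30|=3, |4-3|=1, |9-8|=1, |3-3|=0, |25-20|=5
Sum = 12
MAE = 12/6 = 2

2


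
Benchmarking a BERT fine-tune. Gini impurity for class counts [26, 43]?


Probabilities: [26/69, 43/69] ≈ [0.3768, 0.6232]
Σpᵢ² = (676 + 1849)/69² = 2525/4761
Gini = 1 - Σpᵢ² = 1 - 2525/4761 = 0.4696

0.4696


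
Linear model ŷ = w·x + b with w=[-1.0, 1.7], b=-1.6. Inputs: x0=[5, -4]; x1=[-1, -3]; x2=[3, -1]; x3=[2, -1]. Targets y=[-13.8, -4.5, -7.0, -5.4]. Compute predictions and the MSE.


ŷ0 = (-1.0)·(5) + (1.7)·(-4) - 1.6 = -13.4
ŷ1 = (-1.0)·(-1) + (1.7)·(-3) - 1.6 = -5.7
ŷ2 = (-1.0)·(3) + (1.7)·(-1) - 1.6 = -6.3
ŷ3 = (-1.0)·(2) + (1.7)·(-1) - 1.6 = -5.3
errors² = [0.16, 1.44, 0.49, 0.01]
MSE = 2.1000/4 = 0.525

0.525


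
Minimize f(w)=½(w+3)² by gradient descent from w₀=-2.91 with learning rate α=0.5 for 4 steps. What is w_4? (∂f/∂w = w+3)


step 1: grad = -2.91+3 = 0.09; w = -2.91 - 0.5·(0.09) = -2.955
step 2: grad = -2.955+3 = 0.045; w = -2.955 - 0.5·(0.045) = -2.9775
step 3: grad = -2.9775+3 = 0.0225; w = -2.9775 - 0.5·(0.0225) = -2.98875
step 4: grad = -2.98875+3 = 0.01125; w = -2.98875 - 0.5·(0.01125) = -2.994375

-2.994375


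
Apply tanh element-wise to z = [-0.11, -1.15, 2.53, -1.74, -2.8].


tanh(-0.11) = -0.1096
tanh(-1.15) = -0.8178
tanh(2.53) = 0.9874
tanh(-1.74) = -0.9402
tanh(-2.8) = -0.9926
result = [-0.1096, -0.8178, 0.9874, -0.9402, -0.9926]

[-0.1096, -0.8178, 0.9874, -0.9402, -0.9926]


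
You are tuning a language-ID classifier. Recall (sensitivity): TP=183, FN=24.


Recall = TP/(TP+FN)
= 183/(183+24)
= 183/207 = 88.41%

88.41%


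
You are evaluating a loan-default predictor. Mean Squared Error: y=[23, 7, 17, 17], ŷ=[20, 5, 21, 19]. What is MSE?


Squared errors: (23-20)²=9, (7-5)²=4, (17-21)²=16, (17-19)²=4
Sum = 33
MSE = 33/4 = 33/4

33/4


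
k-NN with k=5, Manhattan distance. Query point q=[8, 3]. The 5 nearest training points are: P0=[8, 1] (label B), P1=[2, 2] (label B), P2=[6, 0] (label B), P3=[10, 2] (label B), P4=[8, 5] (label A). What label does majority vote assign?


d(q,P0) = 2  (label B)
d(q,P1) = 7  (label B)
d(q,P2) = 5  (label B)
d(q,P3) = 3  (label B)
d(q,P4) = 2  (label A)
Votes: A=1, B=4
Majority → B

B


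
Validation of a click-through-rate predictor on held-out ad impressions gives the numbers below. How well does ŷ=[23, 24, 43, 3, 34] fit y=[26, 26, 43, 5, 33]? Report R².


ȳ = 26.6
SS_res = Σ(y-ŷ)² = 18
SS_tot = Σ(y-ȳ)² = 777.2
R² = 1 - SS_res/SS_tot = 1 - 0.0232 = 0.9768

0.9768


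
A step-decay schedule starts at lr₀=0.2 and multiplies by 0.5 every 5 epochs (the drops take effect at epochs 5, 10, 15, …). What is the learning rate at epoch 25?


n_drops = ⌊25/5⌋ = 5
lr = 0.2·0.5^5 = 0.2·0.03125 = 0.00625

0.00625


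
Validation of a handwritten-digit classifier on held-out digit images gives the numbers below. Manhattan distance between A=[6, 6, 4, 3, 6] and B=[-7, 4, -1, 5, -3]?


d = |6+ 7| + |6-4| + |4+ 1| + |3-5| + |6+ 3|
  = 13 + 2 + 5 + 2 + 9
  = 31

31


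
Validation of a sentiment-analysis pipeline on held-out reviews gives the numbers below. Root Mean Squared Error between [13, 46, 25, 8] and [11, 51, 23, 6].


MSE = 37/4 = 9.25
RMSE = √(37/4) = 3.0414

3.0414


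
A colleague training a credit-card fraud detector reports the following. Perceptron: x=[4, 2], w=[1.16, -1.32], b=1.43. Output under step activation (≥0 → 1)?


z = (4)·(1.16) + (2)·(-1.32) + 1.43
  = 3.43
step(z) = 1 (z≥0)

1


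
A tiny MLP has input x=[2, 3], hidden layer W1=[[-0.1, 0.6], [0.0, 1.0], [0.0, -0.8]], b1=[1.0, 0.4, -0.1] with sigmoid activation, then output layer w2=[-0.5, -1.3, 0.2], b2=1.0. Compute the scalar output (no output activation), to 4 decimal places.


z1[0] = (-0.1)·(2) + (0.6)·(3) + 1.0 = 2.6
z1[1] = (0.0)·(2) + (1.0)·(3) + 0.4 = 3.4
z1[2] = (0.0)·(2) + (-0.8)·(3) - 0.1 = -2.5
h = sigmoid(z1) = [0.9309, 0.9677, 0.0759]
output = (-0.5)·(0.9309) + (-1.3)·(0.9677) + (0.2)·(0.0759) + 1.0 = -0.7083

-0.7083


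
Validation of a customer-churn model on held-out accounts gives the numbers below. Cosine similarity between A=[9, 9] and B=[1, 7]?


A·B = 9·1 + 9·7 = 72
‖A‖ = √162 = 12.7279, ‖B‖ = √50 = 7.0711
cos = 72/(√162·√50) = 72/√8100 = 0.8

0.8


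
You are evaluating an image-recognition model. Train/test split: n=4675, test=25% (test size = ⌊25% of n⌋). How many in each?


Test = ⌊4675·25/100⌋ = 1168
Train = 4675 - 1168 = 3507

Train: 3507, Test: 1168


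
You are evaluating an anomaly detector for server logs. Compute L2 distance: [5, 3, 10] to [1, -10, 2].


d = √((5-1)² + (3+ 10)² + (10-2)²)
  = √(16 + 169 + 64)
  = √249 = 15.7797

15.7797


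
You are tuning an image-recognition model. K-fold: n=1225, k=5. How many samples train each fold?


Fold size = 1225/5 = 245
Training per fold = 1225 - 245 = 980

980


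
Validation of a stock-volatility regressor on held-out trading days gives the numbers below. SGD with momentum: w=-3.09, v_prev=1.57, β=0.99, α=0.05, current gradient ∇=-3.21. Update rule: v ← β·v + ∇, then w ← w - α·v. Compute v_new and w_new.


v_new = 0.99·1.57 - 3.21 = 1.5543 - 3.21 = -1.6557
w_new = -3.09 - 0.05·-1.6557 = -3.09 + 0.082785 = -3.007215

v_new=-1.6557, w_new=-3.007215


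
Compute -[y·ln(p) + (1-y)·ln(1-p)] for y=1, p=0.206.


BCE = -[y·ln(p) + (1-y)·ln(1-p)]
= -1·ln(0.206) - 0
= -ln(0.206) = 1.5799

1.5799


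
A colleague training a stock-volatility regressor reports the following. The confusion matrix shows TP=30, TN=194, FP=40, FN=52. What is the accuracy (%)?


Accuracy = (TP+TN)/(TP+TN+FP+FN)
= (30+194)/(316)
= 224/316 = 70.89%

70.89%


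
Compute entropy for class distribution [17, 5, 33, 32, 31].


Probabilities: [17/118, 5/118, 33/118, 32/118, 31/118] ≈ [0.1441, 0.0424, 0.2797, 0.2712, 0.2627]
H = -((17/118)·log₂(17/118) + (5/118)·log₂(5/118) + (33/118)·log₂(33/118) + (32/118)·log₂(32/118) + (31/118)·log₂(31/118))
  = 2.1272 bits

2.1272 bits


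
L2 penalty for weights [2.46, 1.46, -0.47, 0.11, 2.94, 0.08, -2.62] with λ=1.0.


‖w‖₂² = (2.46)² + (1.46)² + (-0.47)² + (0.11)² + (2.94)² + (0.08)² + (-2.62)²
     = 6.0516 + 2.1316 + 0.2209 + 0.0121 + 8.6436 + 0.0064 + 6.8644
     = 23.9306
λ·‖w‖₂² = 1.0·23.9306 = 23.9306

23.9306


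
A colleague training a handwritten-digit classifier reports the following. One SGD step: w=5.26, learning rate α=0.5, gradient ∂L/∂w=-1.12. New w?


w_new = w - α·∇
= 5.26 - 0.5·-1.12
= 5.26 + 0.56
= 5.82

5.82


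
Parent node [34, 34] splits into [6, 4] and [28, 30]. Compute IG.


Parent = [34, 34], H_parent = 1
H_left = 0.971 (n=10), H_right = 0.9991 (n=58)
H_children = (10/68)·0.971 + (58/68)·0.9991 = 0.995
IG = 1 - 0.995 = 0.005

0.005


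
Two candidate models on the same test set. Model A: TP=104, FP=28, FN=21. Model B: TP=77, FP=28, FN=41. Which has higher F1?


Model A: P=104/132=0.7879, R=104/125=0.832, F1=2PR/(P+R)=2TP/(2TP+FP+FN)=208/257=0.8093
Model B: P=77/105=0.7333, R=77/118=0.6525, F1=2PR/(P+R)=2TP/(2TP+FP+FN)=154/223=0.6906
0.8093 > 0.6906 → Model A

Model A


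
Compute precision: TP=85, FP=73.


Precision = TP/(TP+FP)
= 85/(85+73)
= 85/158 = 53.8%

53.8%


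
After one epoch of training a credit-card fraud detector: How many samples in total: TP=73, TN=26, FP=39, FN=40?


Total = TP + TN + FP + FN
= 73 + 26 + 39 + 40
= 178
(Predicted positive: 112, predicted negative: 66)

178


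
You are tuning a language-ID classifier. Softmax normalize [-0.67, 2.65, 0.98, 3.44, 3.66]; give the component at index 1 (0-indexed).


Exponentials: e^-0.67=0.5117, e^2.65=14.154, e^0.98=2.6645, e^3.44=31.187, e^3.66=38.8613
Sum = 87.3785
Softmax = [0.0059, 0.162, 0.0305, 0.3569, 0.4447]
p[1] = 14.154/87.3785 = 0.162

0.162


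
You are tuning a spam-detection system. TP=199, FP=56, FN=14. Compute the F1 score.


Precision = 199/255 = 0.7804
Recall = 199/213 = 0.9343
F1 = 2·P·R/(P+R) = 2·TP/(2·TP+FP+FN) = 398/(398+56+14) = 398/468 = 0.8504

0.8504


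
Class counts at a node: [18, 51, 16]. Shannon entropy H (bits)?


Probabilities: [18/85, 51/85, 16/85] ≈ [0.2118, 0.6, 0.1882]
H = -((18/85)·log₂(18/85) + (51/85)·log₂(51/85) + (16/85)·log₂(16/85))
  = 1.37 bits

1.37 bits


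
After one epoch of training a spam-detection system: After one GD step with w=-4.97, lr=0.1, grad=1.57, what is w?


w_new = w - α·∇
= -4.97 - 0.1·1.57
= -4.97 - 0.157
= -5.127

-5.127


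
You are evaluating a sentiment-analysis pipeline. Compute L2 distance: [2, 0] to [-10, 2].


d = √((2+ 10)² + (0-2)²)
  = √(144 + 4)
  = √148 = 12.1655

12.1655


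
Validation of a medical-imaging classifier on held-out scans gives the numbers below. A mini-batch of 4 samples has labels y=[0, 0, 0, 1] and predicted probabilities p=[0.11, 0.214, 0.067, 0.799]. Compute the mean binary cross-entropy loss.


L[0] = -ln(1-0.11) = -ln(0.89) = 0.1165
L[1] = -ln(1-0.214) = -ln(0.786) = 0.2408
L[2] = -ln(1-0.067) = -ln(0.933) = 0.0694
L[3] = -ln(0.799) = 0.2244
mean = (0.1165 + 0.2408 + 0.0694 + 0.2244)/4 = 0.1628

0.1628


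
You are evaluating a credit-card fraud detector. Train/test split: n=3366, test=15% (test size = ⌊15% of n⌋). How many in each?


Test = ⌊3366·15/100⌋ = 504
Train = 3366 - 504 = 2862

Train: 2862, Test: 504


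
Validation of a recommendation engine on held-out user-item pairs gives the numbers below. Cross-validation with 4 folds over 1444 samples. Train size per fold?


Fold size = 1444/4 = 361
Training per fold = 1444 - 361 = 1083

1083


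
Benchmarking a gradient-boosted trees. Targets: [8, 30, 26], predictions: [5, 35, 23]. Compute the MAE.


Absolute errors: |8-5|=3, |30-35|=5, |26-23|=3
Sum = 11
MAE = 11/3 = 11/3

11/3


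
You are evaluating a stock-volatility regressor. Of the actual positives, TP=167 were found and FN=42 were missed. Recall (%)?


Recall = TP/(TP+FN)
= 167/(167+42)
= 167/209 = 79.9%

79.9%


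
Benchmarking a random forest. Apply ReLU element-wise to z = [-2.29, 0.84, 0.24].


ReLU(-2.29) = max(0, -2.29) = 0.0
ReLU(0.84) = max(0, 0.84) = 0.84
ReLU(0.24) = max(0, 0.24) = 0.24
result = [0.0, 0.84, 0.24]

[0.0, 0.84, 0.24]


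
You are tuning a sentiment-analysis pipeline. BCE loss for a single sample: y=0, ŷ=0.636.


BCE = -[y·ln(p) + (1-y)·ln(1-p)]
= -0 - 1·ln(1-0.636)
= -ln(0.364) = 1.0106

1.0106


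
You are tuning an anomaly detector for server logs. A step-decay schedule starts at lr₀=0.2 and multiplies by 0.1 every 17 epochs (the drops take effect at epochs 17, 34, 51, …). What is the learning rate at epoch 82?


n_drops = ⌊82/17⌋ = 4
lr = 0.2·0.1^4 = 0.2·0.0001 = 0.00002

0.00002


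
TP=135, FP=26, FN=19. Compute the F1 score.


Precision = 135/161 = 0.8385
Recall = 135/154 = 0.8766
F1 = 2·P·R/(P+R) = 2·TP/(2·TP+FP+FN) = 270/(270+26+19) = 270/315 = 0.8571

0.8571


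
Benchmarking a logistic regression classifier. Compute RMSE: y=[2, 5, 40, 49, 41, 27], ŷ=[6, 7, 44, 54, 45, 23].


MSE = 93/6 = 15.5
RMSE = √(93/6) = 3.937

3.937


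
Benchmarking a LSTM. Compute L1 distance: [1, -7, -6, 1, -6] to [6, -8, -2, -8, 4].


d = |1-6| + |-7+ 8| + |-6+ 2| + |1+ 8| + |-6-4|
  = 5 + 1 + 4 + 9 + 10
  = 29

29


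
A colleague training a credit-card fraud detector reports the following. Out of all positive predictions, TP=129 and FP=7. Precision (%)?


Precision = TP/(TP+FP)
= 129/(129+7)
= 129/136 = 94.85%

94.85%


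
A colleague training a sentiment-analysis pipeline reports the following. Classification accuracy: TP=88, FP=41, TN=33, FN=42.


Accuracy = (TP+TN)/(TP+TN+FP+FN)
= (88+33)/(204)
= 121/204 = 59.31%

59.31%


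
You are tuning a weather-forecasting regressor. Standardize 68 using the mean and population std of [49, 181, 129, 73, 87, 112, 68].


μ = 99.8571, σ = 41.5226
z = (68 - 99.8571)/41.5226 = -0.7672

-0.7672


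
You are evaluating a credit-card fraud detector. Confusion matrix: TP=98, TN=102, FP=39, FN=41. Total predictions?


Total = TP + TN + FP + FN
= 98 + 102 + 39 + 41
= 280
(Predicted positive: 137, predicted negative: 143)

280


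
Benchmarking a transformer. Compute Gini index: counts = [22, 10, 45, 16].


Probabilities: [22/93, 10/93, 45/93, 16/93] ≈ [0.2366, 0.1075, 0.4839, 0.172]
Σpᵢ² = (484 + 100 + 2025 + 256)/93² = 2865/8649
Gini = 1 - Σpᵢ² = 1 - 2865/8649 = 0.6687

0.6687


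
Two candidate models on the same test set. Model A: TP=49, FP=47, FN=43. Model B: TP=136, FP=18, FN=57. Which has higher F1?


Model A: P=49/96=0.5104, R=49/92=0.5326, F1=2PR/(P+R)=2TP/(2TP+FP+FN)=98/188=0.5213
Model B: P=136/154=0.8831, R=136/193=0.7047, F1=2PR/(P+R)=2TP/(2TP+FP+FN)=272/347=0.7839
0.5213 < 0.7839 → Model B

Model B


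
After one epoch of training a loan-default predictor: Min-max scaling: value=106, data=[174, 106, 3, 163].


min=3, max=174
(106-3)/(174-3) = 103/171 = 0.6023

0.6023


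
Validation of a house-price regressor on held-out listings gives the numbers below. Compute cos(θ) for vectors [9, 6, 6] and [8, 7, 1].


A·B = 9·8 + 6·7 + 6·1 = 120
‖A‖ = √153 = 12.3693, ‖B‖ = √114 = 10.6771
cos = 120/(√153·√114) = 120/√17442 = 0.9086

0.9086


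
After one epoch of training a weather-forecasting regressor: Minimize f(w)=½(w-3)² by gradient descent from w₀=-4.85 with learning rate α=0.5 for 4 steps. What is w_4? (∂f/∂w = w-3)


step 1: grad = -4.85-3 = -7.85; w = -4.85 - 0.5·(-7.85) = -0.925
step 2: grad = -0.925-3 = -3.925; w = -0.925 - 0.5·(-3.925) = 1.0375
step 3: grad = 1.0375-3 = -1.9625; w = 1.0375 - 0.5·(-1.9625) = 2.01875
step 4: grad = 2.01875-3 = -0.98125; w = 2.01875 - 0.5·(-0.98125) = 2.509375

2.509375


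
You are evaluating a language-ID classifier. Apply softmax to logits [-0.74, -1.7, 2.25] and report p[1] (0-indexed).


Exponentials: e^-0.74=0.4771, e^-1.7=0.1827, e^2.25=9.4877
Sum = 10.1475
Softmax = [0.047, 0.018, 0.935]
p[1] = 0.1827/10.1475 = 0.018

0.018


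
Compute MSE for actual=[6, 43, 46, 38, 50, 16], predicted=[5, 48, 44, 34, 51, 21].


Squared errors: (6-5)²=1, (43-48)²=25, (46-44)²=4, (38-34)²=16, (50-51)²=1, (16-21)²=25
Sum = 72
MSE = 72/6 = 12

12


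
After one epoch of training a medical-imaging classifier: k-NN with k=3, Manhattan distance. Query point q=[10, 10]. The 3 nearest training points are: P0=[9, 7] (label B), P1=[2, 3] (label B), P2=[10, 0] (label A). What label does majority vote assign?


d(q,P0) = 4  (label B)
d(q,P1) = 15  (label B)
d(q,P2) = 10  (label A)
Votes: A=1, B=2
Majority → B

B


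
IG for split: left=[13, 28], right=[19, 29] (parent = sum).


Parent = [32, 57], H_parent = 0.9423
H_left = 0.9012 (n=41), H_right = 0.9685 (n=48)
H_children = (41/89)·0.9012 + (48/89)·0.9685 = 0.9375
IG = 0.9423 - 0.9375 = 0.0048

0.0048


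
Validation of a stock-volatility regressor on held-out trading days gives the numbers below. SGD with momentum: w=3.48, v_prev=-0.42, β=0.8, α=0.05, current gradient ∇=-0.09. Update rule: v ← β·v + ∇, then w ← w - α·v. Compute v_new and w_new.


v_new = 0.8·-0.42 - 0.09 = -0.336 - 0.09 = -0.426
w_new = 3.48 - 0.05·-0.426 = 3.48 + 0.0213 = 3.5013

v_new=-0.426, w_new=3.5013


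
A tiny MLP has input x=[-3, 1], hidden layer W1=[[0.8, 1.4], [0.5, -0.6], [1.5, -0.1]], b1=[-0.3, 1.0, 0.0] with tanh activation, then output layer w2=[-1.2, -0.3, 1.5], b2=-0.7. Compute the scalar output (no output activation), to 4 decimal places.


z1[0] = (0.8)·(-3) + (1.4)·(1) - 0.3 = -1.3
z1[1] = (0.5)·(-3) + (-0.6)·(1) + 1.0 = -1.1
z1[2] = (1.5)·(-3) + (-0.1)·(1) + 0.0 = -4.6
h = tanh(z1) = [-0.8617, -0.8005, -0.9998]
output = (-1.2)·(-0.8617) + (-0.3)·(-0.8005) + (1.5)·(-0.9998) - 0.7 = -0.9255

-0.9255


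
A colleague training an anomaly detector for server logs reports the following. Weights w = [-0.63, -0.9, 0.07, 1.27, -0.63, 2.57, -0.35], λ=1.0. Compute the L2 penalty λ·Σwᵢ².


‖w‖₂² = (-0.63)² + (-0.9)² + (0.07)² + (1.27)² + (-0.63)² + (2.57)² + (-0.35)²
     = 0.3969 + 0.81 + 0.0049 + 1.6129 + 0.3969 + 6.6049 + 0.1225
     = 9.949
λ·‖w‖₂² = 1.0·9.949 = 9.949

9.949


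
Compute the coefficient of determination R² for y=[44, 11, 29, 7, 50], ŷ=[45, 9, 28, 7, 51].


ȳ = 28.2
SS_res = Σ(y-ŷ)² = 7
SS_tot = Σ(y-ȳ)² = 1470.8
R² = 1 - SS_res/SS_tot = 1 - 0.0048 = 0.9952

0.9952


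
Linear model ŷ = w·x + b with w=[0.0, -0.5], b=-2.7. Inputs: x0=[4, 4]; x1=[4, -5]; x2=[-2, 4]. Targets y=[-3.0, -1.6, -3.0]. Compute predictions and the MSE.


ŷ0 = (0.0)·(4) + (-0.5)·(4) - 2.7 = -4.7
ŷ1 = (0.0)·(4) + (-0.5)·(-5) - 2.7 = -0.2
ŷ2 = (0.0)·(-2) + (-0.5)·(4) - 2.7 = -4.7
errors² = [2.89, 1.96, 2.89]
MSE = 7.7400/3 = 2.58

2.58


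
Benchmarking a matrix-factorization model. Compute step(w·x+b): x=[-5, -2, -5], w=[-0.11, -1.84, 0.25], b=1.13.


z = (-5)·(-0.11) + (-2)·(-1.84) + (-5)·(0.25) + 1.13
  = 4.11
step(z) = 1 (z≥0)

1


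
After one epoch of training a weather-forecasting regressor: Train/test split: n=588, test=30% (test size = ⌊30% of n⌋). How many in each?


Test = ⌊588·30/100⌋ = 176
Train = 588 - 176 = 412

Train: 412, Test: 176


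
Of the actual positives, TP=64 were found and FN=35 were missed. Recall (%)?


Recall = TP/(TP+FN)
= 64/(64+35)
= 64/99 = 64.65%

64.65%


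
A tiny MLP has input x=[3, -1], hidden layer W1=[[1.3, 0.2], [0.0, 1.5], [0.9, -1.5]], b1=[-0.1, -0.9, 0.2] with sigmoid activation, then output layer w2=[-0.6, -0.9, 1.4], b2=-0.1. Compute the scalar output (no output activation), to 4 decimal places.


z1[0] = (1.3)·(3) + (0.2)·(-1) - 0.1 = 3.6
z1[1] = (0.0)·(3) + (1.5)·(-1) - 0.9 = -2.4
z1[2] = (0.9)·(3) + (-1.5)·(-1) + 0.2 = 4.4
h = sigmoid(z1) = [0.9734, 0.0832, 0.9879]
output = (-0.6)·(0.9734) + (-0.9)·(0.0832) + (1.4)·(0.9879) - 0.1 = 0.6241

0.6241


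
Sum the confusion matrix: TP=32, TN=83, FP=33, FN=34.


Total = TP + TN + FP + FN
= 32 + 83 + 33 + 34
= 182
(Predicted positive: 65, predicted negative: 117)

182


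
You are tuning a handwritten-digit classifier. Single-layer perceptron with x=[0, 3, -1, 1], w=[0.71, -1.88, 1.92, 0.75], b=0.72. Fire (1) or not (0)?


z = (0)·(0.71) + (3)·(-1.88) + (-1)·(1.92) + (1)·(0.75) + 0.72
  = -6.09
step(z) = 0 (z<0)

0


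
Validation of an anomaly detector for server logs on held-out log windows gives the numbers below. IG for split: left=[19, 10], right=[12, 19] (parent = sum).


Parent = [31, 29], H_parent = 0.9992
H_left = 0.9294 (n=29), H_right = 0.9629 (n=31)
H_children = (29/60)·0.9294 + (31/60)·0.9629 = 0.9467
IG = 0.9992 - 0.9467 = 0.0525

0.0525


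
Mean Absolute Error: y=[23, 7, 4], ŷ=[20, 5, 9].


Absolute errors: |23-20|=3, |7-5|=2, |4-9|=5
Sum = 10
MAE = 10/3 = 10/3

10/3


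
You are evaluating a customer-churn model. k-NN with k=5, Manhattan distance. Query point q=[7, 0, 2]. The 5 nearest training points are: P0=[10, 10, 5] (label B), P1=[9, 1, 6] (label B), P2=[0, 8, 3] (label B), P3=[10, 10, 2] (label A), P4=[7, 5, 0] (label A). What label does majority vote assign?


d(q,P0) = 16  (label B)
d(q,P1) = 7  (label B)
d(q,P2) = 16  (label B)
d(q,P3) = 13  (label A)
d(q,P4) = 7  (label A)
Votes: A=2, B=3
Majority → B

B


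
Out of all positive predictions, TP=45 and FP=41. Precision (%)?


Precision = TP/(TP+FP)
= 45/(45+41)
= 45/86 = 52.33%

52.33%


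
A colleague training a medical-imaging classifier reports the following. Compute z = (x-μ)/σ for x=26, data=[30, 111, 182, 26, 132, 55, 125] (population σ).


μ = 94.4286, σ = 54.3503
z = (26 - 94.4286)/54.3503 = -1.259

-1.259


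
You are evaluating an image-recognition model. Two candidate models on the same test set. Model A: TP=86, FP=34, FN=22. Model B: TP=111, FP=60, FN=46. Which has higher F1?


Model A: P=86/120=0.7167, R=86/108=0.7963, F1=2PR/(P+R)=2TP/(2TP+FP+FN)=172/228=0.7544
Model B: P=111/171=0.6491, R=111/157=0.707, F1=2PR/(P+R)=2TP/(2TP+FP+FN)=222/328=0.6768
0.7544 > 0.6768 → Model A

Model A


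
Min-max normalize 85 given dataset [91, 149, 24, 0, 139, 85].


min=0, max=149
(85-0)/(149-0) = 85/149 = 0.5705

0.5705


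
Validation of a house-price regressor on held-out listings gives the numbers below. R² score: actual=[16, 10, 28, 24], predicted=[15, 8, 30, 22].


ȳ = 19.5
SS_res = Σ(y-ŷ)² = 13
SS_tot = Σ(y-ȳ)² = 195
R² = 1 - SS_res/SS_tot = 1 - 0.0667 = 0.9333

0.9333


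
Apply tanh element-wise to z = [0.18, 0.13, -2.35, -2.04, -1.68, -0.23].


tanh(0.18) = 0.1781
tanh(0.13) = 0.1293
tanh(-2.35) = -0.982
tanh(-2.04) = -0.9667
tanh(-1.68) = -0.9329
tanh(-0.23) = -0.226
result = [0.1781, 0.1293, -0.982, -0.9667, -0.9329, -0.226]

[0.1781, 0.1293, -0.982, -0.9667, -0.9329, -0.226]


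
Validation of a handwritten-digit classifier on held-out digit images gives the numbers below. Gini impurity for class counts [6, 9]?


Probabilities: [6/15, 9/15] ≈ [0.4, 0.6]
Σpᵢ² = (36 + 81)/15² = 117/225
Gini = 1 - Σpᵢ² = 1 - 117/225 = 0.48

0.48


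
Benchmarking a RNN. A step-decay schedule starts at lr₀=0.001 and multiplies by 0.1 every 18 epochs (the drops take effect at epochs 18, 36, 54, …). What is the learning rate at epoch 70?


n_drops = ⌊70/18⌋ = 3
lr = 0.001·0.1^3 = 0.001·0.001 = 0.000001

0.000001


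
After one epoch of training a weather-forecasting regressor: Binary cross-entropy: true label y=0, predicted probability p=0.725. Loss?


BCE = -[y·ln(p) + (1-y)·ln(1-p)]
= -0 - 1·ln(1-0.725)
= -ln(0.275) = 1.291

1.291


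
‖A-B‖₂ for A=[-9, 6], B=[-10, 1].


d = √((-9+ 10)² + (6-1)²)
  = √(1 + 25)
  = √26 = 5.099

5.099


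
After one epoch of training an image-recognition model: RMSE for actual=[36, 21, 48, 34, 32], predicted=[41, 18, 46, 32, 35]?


MSE = 51/5 = 10.2
RMSE = √(51/5) = 3.1937

3.1937


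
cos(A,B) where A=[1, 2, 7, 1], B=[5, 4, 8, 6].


A·B = 1·5 + 2·4 + 7·8 + 1·6 = 75
‖A‖ = √55 = 7.4162, ‖B‖ = √141 = 11.8743
cos = 75/(√55·√141) = 75/√7755 = 0.8517

0.8517


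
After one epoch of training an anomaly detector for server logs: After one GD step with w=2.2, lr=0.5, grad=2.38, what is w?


w_new = w - α·∇
= 2.2 - 0.5·2.38
= 2.2 - 1.19
= 1.01

1.01


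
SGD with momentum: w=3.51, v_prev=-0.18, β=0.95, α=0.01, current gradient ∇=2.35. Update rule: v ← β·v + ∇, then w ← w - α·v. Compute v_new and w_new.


v_new = 0.95·-0.18 + 2.35 = -0.171 + 2.35 = 2.179
w_new = 3.51 - 0.01·2.179 = 3.51 - 0.02179 = 3.48821

v_new=2.179, w_new=3.48821


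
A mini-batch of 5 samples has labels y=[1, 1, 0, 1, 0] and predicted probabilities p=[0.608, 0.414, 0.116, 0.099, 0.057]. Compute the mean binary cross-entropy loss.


L[0] = -ln(0.608) = 0.4976
L[1] = -ln(0.414) = 0.8819
L[2] = -ln(1-0.116) = -ln(0.884) = 0.1233
L[3] = -ln(0.099) = 2.3126
L[4] = -ln(1-0.057) = -ln(0.943) = 0.0587
mean = (0.4976 + 0.8819 + 0.1233 + 2.3126 + 0.0587)/5 = 0.7748

0.7748


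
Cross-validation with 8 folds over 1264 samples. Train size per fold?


Fold size = 1264/8 = 158
Training per fold = 1264 - 158 = 1106

1106


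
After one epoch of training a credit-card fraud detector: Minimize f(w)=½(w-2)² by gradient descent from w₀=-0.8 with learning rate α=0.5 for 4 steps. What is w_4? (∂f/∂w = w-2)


step 1: grad = -0.8-2 = -2.8; w = -0.8 - 0.5·(-2.8) = 0.6
step 2: grad = 0.6-2 = -1.4; w = 0.6 - 0.5·(-1.4) = 1.3
step 3: grad = 1.3-2 = -0.7; w = 1.3 - 0.5·(-0.7) = 1.65
step 4: grad = 1.65-2 = -0.35; w = 1.65 - 0.5·(-0.35) = 1.825

1.825


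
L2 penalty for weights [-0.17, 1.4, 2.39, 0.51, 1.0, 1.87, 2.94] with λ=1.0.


‖w‖₂² = (-0.17)² + (1.4)² + (2.39)² + (0.51)² + (1.0)² + (1.87)² + (2.94)²
     = 0.0289 + 1.96 + 5.7121 + 0.2601 + 1 + 3.4969 + 8.6436
     = 21.1016
λ·‖w‖₂² = 1.0·21.1016 = 21.1016

21.1016


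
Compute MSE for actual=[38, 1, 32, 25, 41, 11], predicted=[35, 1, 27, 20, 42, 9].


Squared errors: (38-35)²=9, (1-1)²=0, (32-27)²=25, (25-20)²=25, (41-42)²=1, (11-9)²=4
Sum = 64
MSE = 64/6 = 32/3

32/3


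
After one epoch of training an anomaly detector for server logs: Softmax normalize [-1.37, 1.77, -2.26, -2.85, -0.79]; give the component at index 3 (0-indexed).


Exponentials: e^-1.37=0.2541, e^1.77=5.8709, e^-2.26=0.1044, e^-2.85=0.0578, e^-0.79=0.4538
Sum = 6.741
Softmax = [0.0377, 0.8709, 0.0155, 0.0086, 0.0673]
p[3] = 0.0578/6.741 = 0.0086

0.0086


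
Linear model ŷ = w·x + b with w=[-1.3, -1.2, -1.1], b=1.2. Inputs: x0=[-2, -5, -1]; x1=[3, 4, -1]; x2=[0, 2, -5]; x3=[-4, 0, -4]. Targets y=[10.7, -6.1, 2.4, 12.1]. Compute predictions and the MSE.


ŷ0 = (-1.3)·(-2) + (-1.2)·(-5) + (-1.1)·(-1) + 1.2 = 10.9
ŷ1 = (-1.3)·(3) + (-1.2)·(4) + (-1.1)·(-1) + 1.2 = -6.4
ŷ2 = (-1.3)·(0) + (-1.2)·(2) + (-1.1)·(-5) + 1.2 = 4.3
ŷ3 = (-1.3)·(-4) + (-1.2)·(0) + (-1.1)·(-4) + 1.2 = 10.8
errors² = [0.04, 0.09, 3.61, 1.69]
MSE = 5.4300/4 = 1.3575

1.3575
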